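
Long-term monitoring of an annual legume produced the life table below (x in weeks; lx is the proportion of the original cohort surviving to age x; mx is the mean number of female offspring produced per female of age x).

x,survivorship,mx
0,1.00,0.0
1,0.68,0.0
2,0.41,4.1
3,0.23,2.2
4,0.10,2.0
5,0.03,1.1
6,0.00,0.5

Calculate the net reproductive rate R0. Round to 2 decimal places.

lx·mx by age: 0, 0, 1.681, 0.506, 0.2, 0.033, 0
R0 = Σ lx·mx = 2.42 → 2.42

2.42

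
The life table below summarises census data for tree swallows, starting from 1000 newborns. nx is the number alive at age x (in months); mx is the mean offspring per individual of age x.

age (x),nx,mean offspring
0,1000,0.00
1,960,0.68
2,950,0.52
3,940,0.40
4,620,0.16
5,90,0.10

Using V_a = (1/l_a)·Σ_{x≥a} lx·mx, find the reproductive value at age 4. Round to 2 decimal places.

lx = nx/n0 = nx/1000: 1, 0.96, 0.95, 0.94, 0.62, 0.09
lx·mx for x ≥ 4: 0.0992, 0.009 → sum = 0.1082
V_4 = 0.1082 / l_4 = 0.1082 / 0.62 = 0.174516… → 0.17

0.17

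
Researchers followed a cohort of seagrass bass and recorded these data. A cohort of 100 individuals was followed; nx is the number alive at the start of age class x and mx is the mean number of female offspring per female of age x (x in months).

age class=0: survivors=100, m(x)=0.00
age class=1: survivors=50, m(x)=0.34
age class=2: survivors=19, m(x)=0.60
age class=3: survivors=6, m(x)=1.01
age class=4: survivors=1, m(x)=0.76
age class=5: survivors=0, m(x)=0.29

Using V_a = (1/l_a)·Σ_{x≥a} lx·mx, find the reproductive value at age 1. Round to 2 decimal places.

0.70

lx = nx/n0 = nx/100: 1, 0.5, 0.19, 0.06, 0.01, 0
lx·mx for x ≥ 1: 0.17, 0.114, 0.0606, 0.0076, 0 → sum = 0.3522
V_1 = 0.3522 / l_1 = 0.3522 / 0.5 = 0.7044 → 0.70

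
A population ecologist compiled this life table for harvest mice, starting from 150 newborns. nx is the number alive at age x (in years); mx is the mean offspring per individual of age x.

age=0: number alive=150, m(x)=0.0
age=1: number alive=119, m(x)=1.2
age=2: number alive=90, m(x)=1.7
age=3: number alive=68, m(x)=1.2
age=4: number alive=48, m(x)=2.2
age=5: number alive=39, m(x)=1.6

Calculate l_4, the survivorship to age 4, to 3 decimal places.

0.320

l_4 = n_4/n_0 = 48/150 = 0.32 → 0.320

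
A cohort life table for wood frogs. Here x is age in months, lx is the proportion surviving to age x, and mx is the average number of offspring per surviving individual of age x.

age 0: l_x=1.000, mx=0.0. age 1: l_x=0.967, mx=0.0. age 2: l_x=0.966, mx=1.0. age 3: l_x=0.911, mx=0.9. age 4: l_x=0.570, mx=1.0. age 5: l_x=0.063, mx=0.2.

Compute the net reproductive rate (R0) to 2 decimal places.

lx·mx by age: 0, 0, 0.966, 0.8199, 0.57, 0.0126
R0 = Σ lx·mx = 2.3685 → 2.37

2.37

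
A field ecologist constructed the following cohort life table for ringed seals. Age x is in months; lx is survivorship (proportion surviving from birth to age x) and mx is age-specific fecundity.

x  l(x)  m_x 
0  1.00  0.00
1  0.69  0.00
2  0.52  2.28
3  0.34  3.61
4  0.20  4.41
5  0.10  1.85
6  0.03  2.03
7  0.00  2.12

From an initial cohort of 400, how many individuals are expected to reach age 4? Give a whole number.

Expected survivors = N0 · l_4 = 400 × 0.20 = 80 → 80

80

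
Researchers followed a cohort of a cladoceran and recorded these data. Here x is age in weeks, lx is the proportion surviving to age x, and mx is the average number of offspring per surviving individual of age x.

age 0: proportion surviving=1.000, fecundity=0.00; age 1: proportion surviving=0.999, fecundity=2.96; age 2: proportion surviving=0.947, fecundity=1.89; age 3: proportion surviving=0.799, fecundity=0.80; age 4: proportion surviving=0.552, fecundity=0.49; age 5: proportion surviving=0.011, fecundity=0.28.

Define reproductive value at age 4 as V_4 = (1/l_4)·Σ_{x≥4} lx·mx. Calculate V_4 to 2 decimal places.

lx·mx for x ≥ 4: 0.27048, 0.00308 → sum = 0.27356
V_4 = 0.27356 / l_4 = 0.27356 / 0.552 = 0.49558… → 0.50

0.50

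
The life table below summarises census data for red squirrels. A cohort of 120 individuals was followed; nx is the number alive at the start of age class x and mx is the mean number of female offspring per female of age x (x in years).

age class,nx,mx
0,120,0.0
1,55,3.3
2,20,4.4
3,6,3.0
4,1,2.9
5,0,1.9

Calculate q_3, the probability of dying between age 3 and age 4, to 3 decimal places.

lx = nx/n0 = nx/120: 1, 0.45833…, 0.16667…, 0.05, 0.00833…, 0
q_3 = (l_3 − l_4) / l_3 = (0.05 − 0.008333…) / 0.05
     = 0.041667… / 0.05 = 0.833333… → 0.833

0.833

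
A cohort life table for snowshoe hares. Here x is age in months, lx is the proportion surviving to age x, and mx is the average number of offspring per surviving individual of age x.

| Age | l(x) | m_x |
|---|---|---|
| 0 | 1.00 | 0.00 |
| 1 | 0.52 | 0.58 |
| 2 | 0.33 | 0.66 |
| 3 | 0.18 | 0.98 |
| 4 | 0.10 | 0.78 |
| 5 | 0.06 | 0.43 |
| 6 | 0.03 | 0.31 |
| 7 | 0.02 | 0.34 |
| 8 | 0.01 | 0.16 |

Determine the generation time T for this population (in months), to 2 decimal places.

2.23

lx·mx: 0, 0.3016, 0.2178, 0.1764, 0.078, 0.0258, 0.0093, 0.0068, 0.0016 → R0 = 0.8173
x·lx·mx: 0, 0.3016, 0.4356, 0.5292, 0.312, 0.129, 0.0558, 0.0476, 0.0128 → Σ = 1.8236
T = 1.8236 / 0.8173 = 2.231249… → 2.23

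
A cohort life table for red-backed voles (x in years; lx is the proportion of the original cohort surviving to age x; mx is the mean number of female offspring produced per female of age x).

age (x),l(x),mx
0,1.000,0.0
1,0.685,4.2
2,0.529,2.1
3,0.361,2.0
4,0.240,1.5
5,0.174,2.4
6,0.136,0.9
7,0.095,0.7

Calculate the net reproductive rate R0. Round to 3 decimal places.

5.676

lx·mx by age: 0, 2.877, 1.1109, 0.722, 0.36, 0.4176, 0.1224, 0.0665
R0 = Σ lx·mx = 5.6764 → 5.676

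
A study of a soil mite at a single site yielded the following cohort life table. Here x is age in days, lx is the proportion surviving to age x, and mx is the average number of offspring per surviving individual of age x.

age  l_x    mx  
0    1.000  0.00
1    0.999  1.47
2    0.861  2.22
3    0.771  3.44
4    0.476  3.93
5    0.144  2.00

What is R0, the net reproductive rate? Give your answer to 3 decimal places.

8.191

lx·mx by age: 0, 1.46853, 1.91142, 2.65224, 1.87068, 0.288
R0 = Σ lx·mx = 8.19087 → 8.191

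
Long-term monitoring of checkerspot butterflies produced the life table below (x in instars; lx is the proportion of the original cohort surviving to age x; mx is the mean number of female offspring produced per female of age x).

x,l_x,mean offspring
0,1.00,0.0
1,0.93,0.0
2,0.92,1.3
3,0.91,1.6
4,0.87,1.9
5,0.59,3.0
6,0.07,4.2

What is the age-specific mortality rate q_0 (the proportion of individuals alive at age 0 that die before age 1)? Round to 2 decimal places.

0.07

q_0 = (l_0 − l_1) / l_0 = (1 − 0.93) / 1
     = 0.07 / 1 = 0.07 → 0.07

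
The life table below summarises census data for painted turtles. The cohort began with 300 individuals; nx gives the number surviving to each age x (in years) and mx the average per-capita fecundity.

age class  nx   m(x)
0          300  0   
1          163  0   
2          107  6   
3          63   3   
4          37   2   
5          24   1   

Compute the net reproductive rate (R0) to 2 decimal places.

lx = nx/n0 = nx/300: 1, 0.54333…, 0.35667…, 0.21, 0.12333…, 0.08
lx·mx by age: 0, 0, 2.14…, 0.63, 0.246667…, 0.08
R0 = Σ lx·mx = 3.096667… → 3.10

3.10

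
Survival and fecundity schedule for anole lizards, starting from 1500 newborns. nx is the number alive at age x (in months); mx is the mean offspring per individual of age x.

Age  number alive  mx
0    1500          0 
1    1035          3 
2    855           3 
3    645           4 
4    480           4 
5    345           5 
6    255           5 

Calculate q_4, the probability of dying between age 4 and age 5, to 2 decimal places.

lx = nx/n0 = nx/1500: 1, 0.69, 0.57, 0.43, 0.32, 0.23, 0.17
q_4 = (l_4 − l_5) / l_4 = (0.32 − 0.23) / 0.32
     = 0.09 / 0.32 = 0.28125 → 0.28

0.28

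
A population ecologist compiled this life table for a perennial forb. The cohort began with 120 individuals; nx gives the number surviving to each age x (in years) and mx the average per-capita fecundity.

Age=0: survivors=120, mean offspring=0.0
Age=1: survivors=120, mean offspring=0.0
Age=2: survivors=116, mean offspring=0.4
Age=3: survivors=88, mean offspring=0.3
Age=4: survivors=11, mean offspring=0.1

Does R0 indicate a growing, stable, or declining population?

lx = nx/n0 = nx/120: 1, 1, 0.96667…, 0.73333…, 0.09167…
R0 = Σ lx·mx = 0 + 0 + 0.386667… + 0.22… + 0.009167… = 0.615833…
R0 < 1, so the population is declining.

declining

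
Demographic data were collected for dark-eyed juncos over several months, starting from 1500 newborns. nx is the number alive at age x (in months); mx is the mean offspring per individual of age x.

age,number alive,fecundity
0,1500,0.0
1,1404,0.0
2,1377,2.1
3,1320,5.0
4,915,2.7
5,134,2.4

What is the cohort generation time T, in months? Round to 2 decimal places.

lx = nx/n0 = nx/1500: 1, 0.936, 0.918, 0.88, 0.61, 0.08933…
lx·mx: 0, 0, 1.9278, 4.4, 1.647, 0.2144… → R0 = 8.1892…
x·lx·mx: 0, 0, 3.8556, 13.2, 6.588, 1.072… → Σ = 24.7156…
T = 24.7156… / 8.1892… = 3.018073… → 3.02

3.02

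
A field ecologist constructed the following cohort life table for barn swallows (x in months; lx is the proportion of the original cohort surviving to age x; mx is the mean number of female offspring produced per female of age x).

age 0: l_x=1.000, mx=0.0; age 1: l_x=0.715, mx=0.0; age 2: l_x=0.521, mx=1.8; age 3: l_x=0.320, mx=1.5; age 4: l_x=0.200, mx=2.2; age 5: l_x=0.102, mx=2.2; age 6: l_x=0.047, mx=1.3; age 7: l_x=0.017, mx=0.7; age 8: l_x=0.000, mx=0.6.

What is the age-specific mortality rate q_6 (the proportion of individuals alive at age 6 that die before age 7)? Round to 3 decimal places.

0.638

q_6 = (l_6 − l_7) / l_6 = (0.047 − 0.017) / 0.047
     = 0.03 / 0.047 = 0.638298… → 0.638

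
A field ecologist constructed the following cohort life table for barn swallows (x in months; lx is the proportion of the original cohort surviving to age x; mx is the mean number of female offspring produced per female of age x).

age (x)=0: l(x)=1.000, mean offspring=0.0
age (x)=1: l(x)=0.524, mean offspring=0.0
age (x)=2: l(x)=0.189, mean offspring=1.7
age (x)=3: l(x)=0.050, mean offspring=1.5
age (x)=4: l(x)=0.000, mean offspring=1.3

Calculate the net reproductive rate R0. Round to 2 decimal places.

lx·mx by age: 0, 0, 0.3213, 0.075, 0
R0 = Σ lx·mx = 0.3963 → 0.40

0.40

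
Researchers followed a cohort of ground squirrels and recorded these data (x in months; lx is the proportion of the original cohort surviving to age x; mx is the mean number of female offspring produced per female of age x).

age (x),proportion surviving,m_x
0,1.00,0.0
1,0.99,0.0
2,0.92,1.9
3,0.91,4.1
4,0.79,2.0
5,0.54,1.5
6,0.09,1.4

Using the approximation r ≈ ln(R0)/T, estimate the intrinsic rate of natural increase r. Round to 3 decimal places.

0.644

R0 = Σ lx·mx = 0 + 0 + 1.748 + 3.731 + 1.58 + 0.81 + 0.126 = 7.995
Σ x·lx·mx = 25.815; T = 25.815/7.995 = 3.22889…
r ≈ ln(R0)/T = ln(7.995)/3.22889… = 0.64382… → 0.644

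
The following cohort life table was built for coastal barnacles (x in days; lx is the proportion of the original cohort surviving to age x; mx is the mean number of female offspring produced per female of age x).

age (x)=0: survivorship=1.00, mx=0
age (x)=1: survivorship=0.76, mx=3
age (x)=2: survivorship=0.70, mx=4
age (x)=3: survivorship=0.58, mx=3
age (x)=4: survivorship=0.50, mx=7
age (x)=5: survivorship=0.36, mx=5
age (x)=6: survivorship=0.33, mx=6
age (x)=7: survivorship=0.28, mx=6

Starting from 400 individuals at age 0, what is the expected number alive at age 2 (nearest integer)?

Expected survivors = N0 · l_2 = 400 × 0.70 = 280 → 280

280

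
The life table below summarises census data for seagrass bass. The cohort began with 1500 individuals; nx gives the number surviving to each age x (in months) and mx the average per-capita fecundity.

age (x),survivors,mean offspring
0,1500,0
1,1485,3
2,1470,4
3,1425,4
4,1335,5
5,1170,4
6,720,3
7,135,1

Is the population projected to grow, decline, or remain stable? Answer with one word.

lx = nx/n0 = nx/1500: 1, 0.99, 0.98, 0.95, 0.89, 0.78, 0.48, 0.09
R0 = Σ lx·mx = 0 + 2.97 + 3.92 + 3.8 + 4.45 + 3.12 + 1.44 + 0.09 = 19.79
R0 > 1, so the population is growing.

growing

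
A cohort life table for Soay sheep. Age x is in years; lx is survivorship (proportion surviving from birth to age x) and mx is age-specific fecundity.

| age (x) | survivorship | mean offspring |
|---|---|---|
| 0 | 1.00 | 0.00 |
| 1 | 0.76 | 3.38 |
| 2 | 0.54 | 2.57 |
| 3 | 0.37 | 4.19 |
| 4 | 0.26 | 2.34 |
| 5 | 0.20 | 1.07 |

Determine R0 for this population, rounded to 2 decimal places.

6.33

lx·mx by age: 0, 2.5688, 1.3878, 1.5503, 0.6084, 0.214
R0 = Σ lx·mx = 6.3293 → 6.33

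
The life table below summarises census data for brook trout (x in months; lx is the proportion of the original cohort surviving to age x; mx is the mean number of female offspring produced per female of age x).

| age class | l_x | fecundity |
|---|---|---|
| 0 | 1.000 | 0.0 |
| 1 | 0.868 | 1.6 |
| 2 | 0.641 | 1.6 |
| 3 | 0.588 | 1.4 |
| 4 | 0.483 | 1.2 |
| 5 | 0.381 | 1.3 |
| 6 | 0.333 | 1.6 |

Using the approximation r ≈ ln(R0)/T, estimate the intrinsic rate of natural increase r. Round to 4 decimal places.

R0 = Σ lx·mx = 0 + 1.3888 + 1.0256 + 0.8232 + 0.5796 + 0.4953 + 0.5328 = 4.8453
Σ x·lx·mx = 13.9013; T = 13.9013/4.8453 = 2.86903…
r ≈ ln(R0)/T = ln(4.8453)/2.86903… = 0.550015… → 0.5500

0.5500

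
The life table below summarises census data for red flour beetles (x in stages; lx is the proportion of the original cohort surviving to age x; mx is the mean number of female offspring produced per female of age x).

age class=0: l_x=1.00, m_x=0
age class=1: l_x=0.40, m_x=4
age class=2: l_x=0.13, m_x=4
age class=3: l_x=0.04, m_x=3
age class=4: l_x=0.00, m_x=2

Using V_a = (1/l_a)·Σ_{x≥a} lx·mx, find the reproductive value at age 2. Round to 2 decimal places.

lx·mx for x ≥ 2: 0.52, 0.12, 0 → sum = 0.64
V_2 = 0.64 / l_2 = 0.64 / 0.13 = 4.923077… → 4.92

4.92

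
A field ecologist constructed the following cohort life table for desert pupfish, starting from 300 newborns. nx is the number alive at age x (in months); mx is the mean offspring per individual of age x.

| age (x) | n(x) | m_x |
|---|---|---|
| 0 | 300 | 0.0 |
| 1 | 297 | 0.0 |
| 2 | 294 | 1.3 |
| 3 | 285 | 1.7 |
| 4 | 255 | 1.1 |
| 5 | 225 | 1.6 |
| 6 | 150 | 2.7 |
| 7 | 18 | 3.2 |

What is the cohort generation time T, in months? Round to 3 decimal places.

4.048

lx = nx/n0 = nx/300: 1, 0.99, 0.98, 0.95, 0.85, 0.75, 0.5, 0.06
lx·mx: 0, 0, 1.274, 1.615, 0.935, 1.2, 1.35, 0.192 → R0 = 6.566
x·lx·mx: 0, 0, 2.548, 4.845, 3.74, 6, 8.1, 1.344 → Σ = 26.577
T = 26.577 / 6.566 = 4.04767… → 4.048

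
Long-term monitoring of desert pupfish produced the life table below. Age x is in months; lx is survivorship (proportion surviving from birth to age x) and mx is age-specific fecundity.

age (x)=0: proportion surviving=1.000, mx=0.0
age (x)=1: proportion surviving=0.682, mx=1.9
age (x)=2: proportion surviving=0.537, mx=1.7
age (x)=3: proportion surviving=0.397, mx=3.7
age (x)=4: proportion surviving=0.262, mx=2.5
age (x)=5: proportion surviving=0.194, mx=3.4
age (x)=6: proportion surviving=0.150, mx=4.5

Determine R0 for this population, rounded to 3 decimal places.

lx·mx by age: 0, 1.2958, 0.9129, 1.4689, 0.655, 0.6596, 0.675
R0 = Σ lx·mx = 5.6672 → 5.667

5.667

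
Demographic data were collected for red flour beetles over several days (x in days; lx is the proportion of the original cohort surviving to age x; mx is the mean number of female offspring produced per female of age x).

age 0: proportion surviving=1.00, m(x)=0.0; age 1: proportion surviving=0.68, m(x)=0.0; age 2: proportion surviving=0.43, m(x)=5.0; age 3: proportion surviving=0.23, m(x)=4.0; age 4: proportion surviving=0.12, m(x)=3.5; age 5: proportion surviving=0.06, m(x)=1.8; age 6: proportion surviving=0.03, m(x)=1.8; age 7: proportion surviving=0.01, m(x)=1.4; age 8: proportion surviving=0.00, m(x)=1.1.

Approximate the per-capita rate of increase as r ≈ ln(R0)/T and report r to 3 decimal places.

0.491

R0 = Σ lx·mx = 0 + 0 + 2.15 + 0.92 + 0.42 + 0.108 + 0.054 + 0.014 + 0 = 3.666
Σ x·lx·mx = 9.702; T = 9.702/3.666 = 2.64648…
r ≈ ln(R0)/T = ln(3.666)/2.64648… = 0.49088… → 0.491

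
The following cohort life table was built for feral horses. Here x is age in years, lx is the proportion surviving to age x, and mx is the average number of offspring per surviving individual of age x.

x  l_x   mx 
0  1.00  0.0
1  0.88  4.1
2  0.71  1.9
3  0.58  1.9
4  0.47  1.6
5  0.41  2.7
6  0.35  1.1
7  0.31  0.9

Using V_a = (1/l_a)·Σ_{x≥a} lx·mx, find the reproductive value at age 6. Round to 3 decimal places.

1.897

lx·mx for x ≥ 6: 0.385, 0.279 → sum = 0.664
V_6 = 0.664 / l_6 = 0.664 / 0.35 = 1.897143… → 1.897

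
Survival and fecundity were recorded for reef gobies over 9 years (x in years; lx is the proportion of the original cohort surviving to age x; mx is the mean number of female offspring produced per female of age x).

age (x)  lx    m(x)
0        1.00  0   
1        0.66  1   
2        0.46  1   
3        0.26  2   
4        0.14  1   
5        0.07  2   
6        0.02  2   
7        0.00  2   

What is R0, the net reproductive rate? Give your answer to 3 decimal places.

lx·mx by age: 0, 0.66, 0.46, 0.52, 0.14, 0.14, 0.04, 0
R0 = Σ lx·mx = 1.96 → 1.960

1.960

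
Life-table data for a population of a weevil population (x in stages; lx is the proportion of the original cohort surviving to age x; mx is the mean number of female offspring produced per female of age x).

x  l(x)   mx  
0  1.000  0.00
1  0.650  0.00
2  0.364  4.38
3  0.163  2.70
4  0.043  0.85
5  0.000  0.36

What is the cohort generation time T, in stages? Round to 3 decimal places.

2.248

lx·mx: 0, 0, 1.59432, 0.4401, 0.03655, 0 → R0 = 2.07097
x·lx·mx: 0, 0, 3.18864, 1.3203, 0.1462, 0 → Σ = 4.65514
T = 4.65514 / 2.07097 = 2.247807… → 2.248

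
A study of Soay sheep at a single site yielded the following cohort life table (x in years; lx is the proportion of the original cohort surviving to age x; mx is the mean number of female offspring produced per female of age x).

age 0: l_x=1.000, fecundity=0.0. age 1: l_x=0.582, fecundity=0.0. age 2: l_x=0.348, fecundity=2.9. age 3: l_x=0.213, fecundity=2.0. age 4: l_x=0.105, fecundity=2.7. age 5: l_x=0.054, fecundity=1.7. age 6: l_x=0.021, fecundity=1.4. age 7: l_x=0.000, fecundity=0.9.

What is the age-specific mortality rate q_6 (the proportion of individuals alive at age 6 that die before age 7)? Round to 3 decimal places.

q_6 = (l_6 − l_7) / l_6 = (0.021 − 0) / 0.021
     = 0.021 / 0.021 = 1 → 1.000

1.000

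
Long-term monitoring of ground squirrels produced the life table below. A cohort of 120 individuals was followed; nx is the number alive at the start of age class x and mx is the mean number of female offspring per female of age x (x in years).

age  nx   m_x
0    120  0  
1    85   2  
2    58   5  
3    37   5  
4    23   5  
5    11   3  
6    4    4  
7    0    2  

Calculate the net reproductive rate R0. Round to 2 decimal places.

6.74

lx = nx/n0 = nx/120: 1, 0.70833…, 0.48333…, 0.30833…, 0.19167…, 0.09167…, 0.03333…, 0
lx·mx by age: 0, 1.416667…, 2.416667…, 1.541667…, 0.958333…, 0.275…, 0.133333…, 0
R0 = Σ lx·mx = 6.741667… → 6.74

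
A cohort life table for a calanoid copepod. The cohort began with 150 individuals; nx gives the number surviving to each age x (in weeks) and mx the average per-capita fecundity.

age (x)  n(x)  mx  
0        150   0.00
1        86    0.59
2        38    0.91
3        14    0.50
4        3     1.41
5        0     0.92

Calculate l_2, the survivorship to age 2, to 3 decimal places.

0.253

l_2 = n_2/n_0 = 38/150 = 0.253333… → 0.253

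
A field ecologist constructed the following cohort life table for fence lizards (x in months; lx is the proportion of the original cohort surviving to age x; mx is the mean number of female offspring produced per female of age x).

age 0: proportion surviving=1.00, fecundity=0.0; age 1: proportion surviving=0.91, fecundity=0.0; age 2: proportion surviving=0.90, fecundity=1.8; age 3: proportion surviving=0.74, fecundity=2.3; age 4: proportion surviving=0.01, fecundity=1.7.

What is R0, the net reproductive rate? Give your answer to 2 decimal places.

lx·mx by age: 0, 0, 1.62, 1.702, 0.017
R0 = Σ lx·mx = 3.339 → 3.34

3.34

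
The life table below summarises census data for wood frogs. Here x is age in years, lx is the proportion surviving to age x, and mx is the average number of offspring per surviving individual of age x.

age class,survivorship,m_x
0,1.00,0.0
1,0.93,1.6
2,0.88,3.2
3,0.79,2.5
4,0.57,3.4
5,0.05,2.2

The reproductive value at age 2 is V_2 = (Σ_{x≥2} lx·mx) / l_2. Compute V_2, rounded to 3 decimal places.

lx·mx for x ≥ 2: 2.816, 1.975, 1.938, 0.11 → sum = 6.839
V_2 = 6.839 / l_2 = 6.839 / 0.88 = 7.771591… → 7.772

7.772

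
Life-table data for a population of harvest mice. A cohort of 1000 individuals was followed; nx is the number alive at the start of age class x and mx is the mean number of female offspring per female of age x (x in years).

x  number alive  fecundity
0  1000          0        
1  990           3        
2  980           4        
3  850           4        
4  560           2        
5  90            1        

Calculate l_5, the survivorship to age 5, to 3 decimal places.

l_5 = n_5/n_0 = 90/1000 = 0.09 → 0.090

0.090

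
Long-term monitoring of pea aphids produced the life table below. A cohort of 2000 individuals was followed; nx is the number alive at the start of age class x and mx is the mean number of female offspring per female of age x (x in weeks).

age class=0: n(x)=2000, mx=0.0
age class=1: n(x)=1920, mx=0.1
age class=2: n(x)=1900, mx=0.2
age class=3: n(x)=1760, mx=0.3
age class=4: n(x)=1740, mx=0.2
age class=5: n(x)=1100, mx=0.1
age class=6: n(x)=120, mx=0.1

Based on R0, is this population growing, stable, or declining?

lx = nx/n0 = nx/2000: 1, 0.96, 0.95, 0.88, 0.87, 0.55, 0.06
R0 = Σ lx·mx = 0 + 0.096 + 0.19 + 0.264 + 0.174 + 0.055 + 0.006 = 0.785
R0 < 1, so the population is declining.

declining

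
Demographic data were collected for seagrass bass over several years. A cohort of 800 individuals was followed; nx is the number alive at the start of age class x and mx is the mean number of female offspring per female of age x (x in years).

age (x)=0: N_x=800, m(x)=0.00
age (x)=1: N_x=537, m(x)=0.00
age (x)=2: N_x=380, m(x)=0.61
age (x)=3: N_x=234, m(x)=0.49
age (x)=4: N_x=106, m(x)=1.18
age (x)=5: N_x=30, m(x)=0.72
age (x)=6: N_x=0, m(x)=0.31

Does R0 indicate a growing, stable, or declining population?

declining

lx = nx/n0 = nx/800: 1, 0.67125, 0.475, 0.2925, 0.1325, 0.0375, 0
R0 = Σ lx·mx = 0 + 0 + 0.28975 + 0.143325 + 0.15635 + 0.027 + 0 = 0.616425…
R0 < 1, so the population is declining.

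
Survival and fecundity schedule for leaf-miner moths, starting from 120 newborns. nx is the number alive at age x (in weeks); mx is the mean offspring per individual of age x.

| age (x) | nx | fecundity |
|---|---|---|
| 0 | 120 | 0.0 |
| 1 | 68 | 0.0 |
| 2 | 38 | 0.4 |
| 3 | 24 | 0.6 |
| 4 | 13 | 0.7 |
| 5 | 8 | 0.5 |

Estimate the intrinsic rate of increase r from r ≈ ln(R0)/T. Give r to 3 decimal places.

lx = nx/n0 = nx/120: 1, 0.56667…, 0.31667…, 0.2, 0.10833…, 0.06667…
R0 = Σ lx·mx = 0 + 0 + 0.12667… + 0.12 + 0.07583… + 0.03333… = 0.355833…
Σ x·lx·mx = 1.083333…; T = 1.083333…/0.355833… = 3.0445…
r ≈ ln(R0)/T = ln(0.355833…)/3.0445… = -0.3394… → -0.339

-0.339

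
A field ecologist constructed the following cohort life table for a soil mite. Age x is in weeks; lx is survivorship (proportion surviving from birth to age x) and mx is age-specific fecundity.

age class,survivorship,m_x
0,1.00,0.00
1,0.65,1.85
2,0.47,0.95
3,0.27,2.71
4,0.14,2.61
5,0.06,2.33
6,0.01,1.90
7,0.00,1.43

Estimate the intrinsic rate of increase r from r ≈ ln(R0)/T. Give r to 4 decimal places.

0.4718

R0 = Σ lx·mx = 0 + 1.2025 + 0.4465 + 0.7317 + 0.3654 + 0.1398 + 0.019 + 0 = 2.9049
Σ x·lx·mx = 6.5652; T = 6.5652/2.9049 = 2.26004…
r ≈ ln(R0)/T = ln(2.9049)/2.26004… = 0.471849… → 0.4718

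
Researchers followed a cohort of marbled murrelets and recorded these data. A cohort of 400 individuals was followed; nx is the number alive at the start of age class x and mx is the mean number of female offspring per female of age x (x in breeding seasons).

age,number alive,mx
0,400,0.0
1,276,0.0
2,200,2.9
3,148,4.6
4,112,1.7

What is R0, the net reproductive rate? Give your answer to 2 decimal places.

3.63

lx = nx/n0 = nx/400: 1, 0.69, 0.5, 0.37, 0.28
lx·mx by age: 0, 0, 1.45, 1.702, 0.476
R0 = Σ lx·mx = 3.628 → 3.63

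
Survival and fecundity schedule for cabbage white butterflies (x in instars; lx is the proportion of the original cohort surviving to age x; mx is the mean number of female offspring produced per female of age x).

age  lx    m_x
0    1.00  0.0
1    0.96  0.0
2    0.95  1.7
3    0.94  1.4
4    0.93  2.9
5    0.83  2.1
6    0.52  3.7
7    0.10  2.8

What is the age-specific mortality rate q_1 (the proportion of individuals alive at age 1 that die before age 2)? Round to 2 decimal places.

0.01

q_1 = (l_1 − l_2) / l_1 = (0.96 − 0.95) / 0.96
     = 0.01 / 0.96 = 0.010417… → 0.01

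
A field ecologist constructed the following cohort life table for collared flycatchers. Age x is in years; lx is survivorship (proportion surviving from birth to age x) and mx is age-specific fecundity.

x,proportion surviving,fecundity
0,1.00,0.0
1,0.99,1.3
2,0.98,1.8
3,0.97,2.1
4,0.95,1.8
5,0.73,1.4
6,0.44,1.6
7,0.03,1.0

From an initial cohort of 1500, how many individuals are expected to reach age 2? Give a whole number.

Expected survivors = N0 · l_2 = 1500 × 0.98 = 1470 → 1470

1470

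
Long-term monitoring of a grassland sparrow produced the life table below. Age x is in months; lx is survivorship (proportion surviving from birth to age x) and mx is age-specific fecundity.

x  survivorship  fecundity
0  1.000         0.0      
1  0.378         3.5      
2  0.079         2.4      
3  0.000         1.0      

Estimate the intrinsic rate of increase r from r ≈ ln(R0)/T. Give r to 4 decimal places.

R0 = Σ lx·mx = 0 + 1.323 + 0.1896 + 0 = 1.5126
Σ x·lx·mx = 1.7022; T = 1.7022/1.5126 = 1.12535…
r ≈ ln(R0)/T = ln(1.5126)/1.12535… = 0.367735… → 0.3677

0.3677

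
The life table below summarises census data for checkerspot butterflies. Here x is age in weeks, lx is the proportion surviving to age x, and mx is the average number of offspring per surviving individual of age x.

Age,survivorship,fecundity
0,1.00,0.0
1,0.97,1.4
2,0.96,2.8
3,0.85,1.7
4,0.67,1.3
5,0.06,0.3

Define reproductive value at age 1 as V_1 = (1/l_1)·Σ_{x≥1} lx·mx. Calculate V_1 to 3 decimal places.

6.577

lx·mx for x ≥ 1: 1.358, 2.688, 1.445, 0.871, 0.018 → sum = 6.38
V_1 = 6.38 / l_1 = 6.38 / 0.97 = 6.57732… → 6.577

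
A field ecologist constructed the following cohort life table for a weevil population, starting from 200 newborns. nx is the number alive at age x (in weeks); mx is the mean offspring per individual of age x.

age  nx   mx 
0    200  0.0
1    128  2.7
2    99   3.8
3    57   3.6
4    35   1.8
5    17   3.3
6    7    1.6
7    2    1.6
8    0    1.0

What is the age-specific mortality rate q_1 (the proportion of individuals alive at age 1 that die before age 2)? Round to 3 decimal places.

lx = nx/n0 = nx/200: 1, 0.64, 0.495, 0.285, 0.175, 0.085, 0.035, 0.01, 0
q_1 = (l_1 − l_2) / l_1 = (0.64 − 0.495) / 0.64
     = 0.145 / 0.64 = 0.226563… → 0.227

0.227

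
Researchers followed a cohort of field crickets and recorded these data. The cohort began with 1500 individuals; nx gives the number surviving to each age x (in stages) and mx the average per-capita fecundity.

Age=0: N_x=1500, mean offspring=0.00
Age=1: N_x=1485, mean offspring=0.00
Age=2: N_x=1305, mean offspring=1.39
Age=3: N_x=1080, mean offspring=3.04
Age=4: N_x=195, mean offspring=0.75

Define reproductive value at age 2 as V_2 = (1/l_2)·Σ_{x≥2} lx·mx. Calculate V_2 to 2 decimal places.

lx = nx/n0 = nx/1500: 1, 0.99, 0.87, 0.72, 0.13
lx·mx for x ≥ 2: 1.2093, 2.1888, 0.0975 → sum = 3.4956
V_2 = 3.4956 / l_2 = 3.4956 / 0.87 = 4.017931… → 4.02

4.02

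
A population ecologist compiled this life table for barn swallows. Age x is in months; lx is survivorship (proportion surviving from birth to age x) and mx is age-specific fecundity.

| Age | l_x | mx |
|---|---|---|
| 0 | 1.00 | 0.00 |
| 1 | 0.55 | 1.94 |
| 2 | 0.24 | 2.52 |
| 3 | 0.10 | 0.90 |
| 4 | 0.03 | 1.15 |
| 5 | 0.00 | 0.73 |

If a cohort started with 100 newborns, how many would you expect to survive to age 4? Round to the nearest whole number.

Expected survivors = N0 · l_4 = 100 × 0.03 = 3 → 3

3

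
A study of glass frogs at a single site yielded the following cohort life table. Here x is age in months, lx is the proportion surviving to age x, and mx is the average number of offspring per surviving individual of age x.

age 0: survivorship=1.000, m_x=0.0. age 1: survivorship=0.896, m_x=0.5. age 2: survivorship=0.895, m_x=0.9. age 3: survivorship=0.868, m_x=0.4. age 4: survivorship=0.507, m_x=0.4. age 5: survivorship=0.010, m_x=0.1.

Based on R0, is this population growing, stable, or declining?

R0 = Σ lx·mx = 0 + 0.448 + 0.8055 + 0.3472 + 0.2028 + 0.001 = 1.8045
R0 > 1, so the population is growing.

growing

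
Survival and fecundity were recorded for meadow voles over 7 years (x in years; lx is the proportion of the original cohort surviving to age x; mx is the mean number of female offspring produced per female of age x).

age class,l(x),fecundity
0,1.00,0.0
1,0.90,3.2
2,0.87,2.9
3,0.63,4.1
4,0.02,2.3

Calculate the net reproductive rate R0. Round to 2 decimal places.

lx·mx by age: 0, 2.88, 2.523, 2.583, 0.046
R0 = Σ lx·mx = 8.032 → 8.03

8.03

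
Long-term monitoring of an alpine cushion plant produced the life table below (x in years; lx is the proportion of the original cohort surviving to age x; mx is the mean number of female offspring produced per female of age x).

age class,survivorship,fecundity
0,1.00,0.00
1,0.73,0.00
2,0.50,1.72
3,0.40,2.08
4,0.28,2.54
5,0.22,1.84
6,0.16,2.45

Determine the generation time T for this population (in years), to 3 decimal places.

lx·mx: 0, 0, 0.86, 0.832, 0.7112, 0.4048, 0.392 → R0 = 3.2
x·lx·mx: 0, 0, 1.72, 2.496, 2.8448, 2.024, 2.352 → Σ = 11.4368
T = 11.4368 / 3.2 = 3.574 → 3.574

3.574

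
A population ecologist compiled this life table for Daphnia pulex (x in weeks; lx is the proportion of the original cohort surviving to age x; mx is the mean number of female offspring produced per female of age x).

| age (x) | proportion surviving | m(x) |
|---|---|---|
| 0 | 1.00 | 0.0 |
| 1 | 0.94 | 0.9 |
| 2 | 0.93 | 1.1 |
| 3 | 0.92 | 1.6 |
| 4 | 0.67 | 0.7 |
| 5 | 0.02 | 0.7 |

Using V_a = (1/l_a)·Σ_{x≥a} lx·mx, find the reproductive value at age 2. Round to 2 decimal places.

3.20

lx·mx for x ≥ 2: 1.023, 1.472, 0.469, 0.014 → sum = 2.978
V_2 = 2.978 / l_2 = 2.978 / 0.93 = 3.202151… → 3.20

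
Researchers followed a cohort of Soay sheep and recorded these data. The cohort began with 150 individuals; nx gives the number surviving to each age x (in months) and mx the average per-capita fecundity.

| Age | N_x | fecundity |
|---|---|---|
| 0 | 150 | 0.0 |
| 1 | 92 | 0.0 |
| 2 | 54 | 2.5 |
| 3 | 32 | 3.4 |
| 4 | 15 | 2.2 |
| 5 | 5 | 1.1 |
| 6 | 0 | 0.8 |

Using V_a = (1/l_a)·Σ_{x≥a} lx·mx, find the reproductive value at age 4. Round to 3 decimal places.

2.567

lx = nx/n0 = nx/150: 1, 0.61333…, 0.36, 0.21333…, 0.1, 0.03333…, 0
lx·mx for x ≥ 4: 0.22, 0.036667…, 0 → sum = 0.256667…
V_4 = 0.256667… / l_4 = 0.256667… / 0.1 = 2.566667… → 2.567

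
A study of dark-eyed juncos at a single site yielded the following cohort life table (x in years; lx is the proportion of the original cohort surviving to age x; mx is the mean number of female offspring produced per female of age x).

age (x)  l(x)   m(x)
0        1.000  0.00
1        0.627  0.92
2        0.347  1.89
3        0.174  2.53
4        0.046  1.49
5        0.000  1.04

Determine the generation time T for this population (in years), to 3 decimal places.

lx·mx: 0, 0.57684, 0.65583, 0.44022, 0.06854, 0 → R0 = 1.74143
x·lx·mx: 0, 0.57684, 1.31166, 1.32066, 0.27416, 0 → Σ = 3.48332
T = 3.48332 / 1.74143 = 2.000264… → 2.000

2.000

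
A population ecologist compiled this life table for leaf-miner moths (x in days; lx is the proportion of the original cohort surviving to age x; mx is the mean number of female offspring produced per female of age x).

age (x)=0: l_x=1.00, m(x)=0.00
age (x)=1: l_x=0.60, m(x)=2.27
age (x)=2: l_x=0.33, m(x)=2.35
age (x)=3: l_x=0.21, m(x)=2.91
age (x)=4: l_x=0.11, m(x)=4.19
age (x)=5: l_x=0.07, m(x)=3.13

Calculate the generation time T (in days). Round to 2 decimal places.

lx·mx: 0, 1.362, 0.7755, 0.6111, 0.4609, 0.2191 → R0 = 3.4286
x·lx·mx: 0, 1.362, 1.551, 1.8333, 1.8436, 1.0955 → Σ = 7.6854
T = 7.6854 / 3.4286 = 2.241556… → 2.24

2.24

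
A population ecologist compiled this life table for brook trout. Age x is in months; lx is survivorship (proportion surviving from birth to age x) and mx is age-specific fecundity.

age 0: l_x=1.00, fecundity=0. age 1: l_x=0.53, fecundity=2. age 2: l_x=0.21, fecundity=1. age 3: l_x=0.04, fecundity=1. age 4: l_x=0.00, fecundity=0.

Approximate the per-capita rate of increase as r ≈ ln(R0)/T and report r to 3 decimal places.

0.221

R0 = Σ lx·mx = 0 + 1.06 + 0.21 + 0.04 + 0 = 1.31
Σ x·lx·mx = 1.6; T = 1.6/1.31 = 1.22137…
r ≈ ln(R0)/T = ln(1.31)/1.22137… = 0.22108… → 0.221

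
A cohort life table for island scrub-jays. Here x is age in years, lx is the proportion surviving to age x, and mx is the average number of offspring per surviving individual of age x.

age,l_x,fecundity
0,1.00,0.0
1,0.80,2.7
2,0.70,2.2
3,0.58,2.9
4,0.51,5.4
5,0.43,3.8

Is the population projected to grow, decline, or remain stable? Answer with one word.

growing

R0 = Σ lx·mx = 0 + 2.16 + 1.54 + 1.682 + 2.754 + 1.634 = 9.77
R0 > 1, so the population is growing.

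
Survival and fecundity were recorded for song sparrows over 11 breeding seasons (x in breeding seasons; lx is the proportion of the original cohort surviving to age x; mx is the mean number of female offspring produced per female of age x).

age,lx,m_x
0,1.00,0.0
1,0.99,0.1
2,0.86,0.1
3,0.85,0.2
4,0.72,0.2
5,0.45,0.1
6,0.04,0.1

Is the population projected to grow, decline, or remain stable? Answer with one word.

declining

R0 = Σ lx·mx = 0 + 0.099 + 0.086 + 0.17 + 0.144 + 0.045 + 0.004 = 0.548
R0 < 1, so the population is declining.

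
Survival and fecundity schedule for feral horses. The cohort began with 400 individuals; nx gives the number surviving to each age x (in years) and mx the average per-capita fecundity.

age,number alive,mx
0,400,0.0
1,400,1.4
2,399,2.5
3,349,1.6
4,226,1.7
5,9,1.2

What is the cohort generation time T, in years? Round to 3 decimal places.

2.318

lx = nx/n0 = nx/400: 1, 1, 0.9975, 0.8725, 0.565, 0.0225
lx·mx: 0, 1.4, 2.49375, 1.396, 0.9605, 0.027 → R0 = 6.27725
x·lx·mx: 0, 1.4, 4.9875, 4.188, 3.842, 0.135 → Σ = 14.5525
T = 14.5525 / 6.27725 = 2.318292… → 2.318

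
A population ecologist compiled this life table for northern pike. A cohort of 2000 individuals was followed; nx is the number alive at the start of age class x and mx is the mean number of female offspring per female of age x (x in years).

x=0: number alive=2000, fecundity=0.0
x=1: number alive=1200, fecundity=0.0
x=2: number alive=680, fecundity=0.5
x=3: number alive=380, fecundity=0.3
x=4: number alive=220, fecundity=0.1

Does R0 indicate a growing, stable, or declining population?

declining

lx = nx/n0 = nx/2000: 1, 0.6, 0.34, 0.19, 0.11
R0 = Σ lx·mx = 0 + 0 + 0.17 + 0.057 + 0.011 = 0.238
R0 < 1, so the population is declining.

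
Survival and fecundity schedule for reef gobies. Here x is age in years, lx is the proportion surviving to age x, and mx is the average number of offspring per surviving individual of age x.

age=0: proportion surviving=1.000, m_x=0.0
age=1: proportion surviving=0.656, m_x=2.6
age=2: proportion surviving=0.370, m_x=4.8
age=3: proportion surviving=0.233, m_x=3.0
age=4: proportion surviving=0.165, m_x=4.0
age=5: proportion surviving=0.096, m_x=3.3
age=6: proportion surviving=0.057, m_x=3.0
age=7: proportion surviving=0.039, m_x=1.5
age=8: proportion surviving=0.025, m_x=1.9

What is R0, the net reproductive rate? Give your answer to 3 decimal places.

5.434

lx·mx by age: 0, 1.7056, 1.776, 0.699, 0.66, 0.3168, 0.171, 0.0585, 0.0475
R0 = Σ lx·mx = 5.4344 → 5.434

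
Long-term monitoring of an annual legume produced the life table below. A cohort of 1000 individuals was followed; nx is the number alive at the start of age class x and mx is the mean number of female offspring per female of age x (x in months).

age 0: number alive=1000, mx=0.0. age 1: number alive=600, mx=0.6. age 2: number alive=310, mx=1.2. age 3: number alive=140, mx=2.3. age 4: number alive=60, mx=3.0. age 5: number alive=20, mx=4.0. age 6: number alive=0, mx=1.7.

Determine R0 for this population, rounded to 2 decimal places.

lx = nx/n0 = nx/1000: 1, 0.6, 0.31, 0.14, 0.06, 0.02, 0
lx·mx by age: 0, 0.36, 0.372, 0.322, 0.18, 0.08, 0
R0 = Σ lx·mx = 1.314 → 1.31

1.31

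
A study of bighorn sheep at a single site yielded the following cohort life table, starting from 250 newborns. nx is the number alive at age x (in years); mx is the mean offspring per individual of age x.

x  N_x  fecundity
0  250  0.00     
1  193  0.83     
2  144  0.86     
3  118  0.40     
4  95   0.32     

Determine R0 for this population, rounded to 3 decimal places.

1.447

lx = nx/n0 = nx/250: 1, 0.772, 0.576, 0.472, 0.38
lx·mx by age: 0, 0.64076, 0.49536, 0.1888, 0.1216
R0 = Σ lx·mx = 1.44652 → 1.447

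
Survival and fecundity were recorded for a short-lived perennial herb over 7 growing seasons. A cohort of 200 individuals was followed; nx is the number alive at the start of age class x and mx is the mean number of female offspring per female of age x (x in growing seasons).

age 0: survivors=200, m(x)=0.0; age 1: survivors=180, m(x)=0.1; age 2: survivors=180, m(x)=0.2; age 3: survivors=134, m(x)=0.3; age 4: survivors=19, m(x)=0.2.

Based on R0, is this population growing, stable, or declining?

declining

lx = nx/n0 = nx/200: 1, 0.9, 0.9, 0.67, 0.095
R0 = Σ lx·mx = 0 + 0.09 + 0.18 + 0.201 + 0.019 = 0.49
R0 < 1, so the population is declining.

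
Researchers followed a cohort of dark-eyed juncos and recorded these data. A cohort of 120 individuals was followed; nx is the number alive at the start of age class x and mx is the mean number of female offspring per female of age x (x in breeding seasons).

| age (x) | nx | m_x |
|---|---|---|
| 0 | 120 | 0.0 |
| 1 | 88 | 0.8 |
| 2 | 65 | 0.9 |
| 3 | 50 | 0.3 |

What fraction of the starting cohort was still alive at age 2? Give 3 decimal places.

0.542

l_2 = n_2/n_0 = 65/120 = 0.541667… → 0.542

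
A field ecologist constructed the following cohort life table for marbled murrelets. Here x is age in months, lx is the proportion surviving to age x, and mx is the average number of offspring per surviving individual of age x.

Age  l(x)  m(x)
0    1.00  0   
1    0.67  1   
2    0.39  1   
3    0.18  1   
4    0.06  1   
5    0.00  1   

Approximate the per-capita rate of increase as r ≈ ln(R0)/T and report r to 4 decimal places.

0.1529

R0 = Σ lx·mx = 0 + 0.67 + 0.39 + 0.18 + 0.06 + 0 = 1.3
Σ x·lx·mx = 2.23; T = 2.23/1.3 = 1.71538…
r ≈ ln(R0)/T = ln(1.3)/1.71538… = 0.152948… → 0.1529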